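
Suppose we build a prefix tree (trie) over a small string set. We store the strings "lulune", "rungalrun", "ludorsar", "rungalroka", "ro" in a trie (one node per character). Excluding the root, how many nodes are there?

25

Trie structure (* marks end of a word):
(root)
├─ l
│  └─ u
│     ├─ d
│     │  └─ o
│     │     └─ r
│     │        └─ s
│     │           └─ a
│     │              └─ r *
│     └─ l
│        └─ u
│           └─ n
│              └─ e *
└─ r
   ├─ o *
   └─ u
      └─ n
         └─ g
            └─ a
               └─ l
                  └─ r
                     ├─ o
                     │  └─ k
                     │     └─ a *
                     └─ u
                        └─ n *
Counting every labelled node above: 25.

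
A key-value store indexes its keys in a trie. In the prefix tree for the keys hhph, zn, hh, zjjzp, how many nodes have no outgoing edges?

Leaves are exactly the stored words that no other stored word extends.
Those words: "hhph", "zjjzp", "zn"
Leaf count: 3

3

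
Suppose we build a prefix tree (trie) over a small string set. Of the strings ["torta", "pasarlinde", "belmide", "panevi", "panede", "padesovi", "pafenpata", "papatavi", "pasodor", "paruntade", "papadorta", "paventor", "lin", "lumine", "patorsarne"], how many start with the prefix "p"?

Walk to "p"; the words in its subtree are exactly those with that prefix.
Matches: "padesovi", "pafenpata", "panede", "panevi", "papadorta", "papatavi", "paruntade", "pasarlinde", "pasodor", "patorsarne", "paventor"
Count: 11

11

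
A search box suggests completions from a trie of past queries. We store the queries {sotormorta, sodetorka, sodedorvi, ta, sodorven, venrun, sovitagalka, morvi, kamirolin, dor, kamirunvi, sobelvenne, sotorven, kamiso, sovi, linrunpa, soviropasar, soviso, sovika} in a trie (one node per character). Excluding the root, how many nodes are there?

For each word, the new-node count is its length minus the longest prefix already in the trie:
  "sotormorta" → 10 new (s, o, t, o, r, m, o, r, t, a)
  "sodetorka" → prefix "so" already present; 7 new (d, e, t, o, r, k, a)
  "sodedorvi" → prefix "sode" already present; 5 new (d, o, r, v, i)
  "ta" → 2 new (t, a)
  "sodorven" → prefix "sod" already present; 5 new (o, r, v, e, n)
  "venrun" → 6 new (v, e, n, r, u, n)
  "sovitagalka" → prefix "so" already present; 9 new (v, i, t, a, g, a, l, k, a)
  "morvi" → 5 new (m, o, r, v, i)
  "kamirolin" → 9 new (k, a, m, i, r, o, l, i, n)
  "dor" → 3 new (d, o, r)
  "kamirunvi" → prefix "kamir" already present; 4 new (u, n, v, i)
  "sobelvenne" → prefix "so" already present; 8 new (b, e, l, v, e, n, n, e)
  "sotorven" → prefix "sotor" already present; 3 new (v, e, n)
  "kamiso" → prefix "kami" already present; 2 new (s, o)
  "sovi" → prefix "sovi" already present; 0 new (none)
  "linrunpa" → 8 new (l, i, n, r, u, n, p, a)
  "soviropasar" → prefix "sovi" already present; 7 new (r, o, p, a, s, a, r)
  "soviso" → prefix "sovi" already present; 2 new (s, o)
  "sovika" → prefix "sovi" already present; 2 new (k, a)
Total nodes = 10 + 7 + 5 + 2 + 5 + 6 + 9 + 5 + 9 + 3 + 4 + 8 + 3 + 2 + 0 + 8 + 7 + 2 + 2 = 97

97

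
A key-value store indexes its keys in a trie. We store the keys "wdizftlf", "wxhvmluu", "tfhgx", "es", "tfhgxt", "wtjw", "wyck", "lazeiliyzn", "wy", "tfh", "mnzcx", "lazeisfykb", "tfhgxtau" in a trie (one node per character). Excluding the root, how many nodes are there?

51

For each word, the new-node count is its length minus the longest prefix already in the trie:
  "wdizftlf" → 8 new (w, d, i, z, f, t, l, f)
  "wxhvmluu" → prefix "w" already present; 7 new (x, h, v, m, l, u, u)
  "tfhgx" → 5 new (t, f, h, g, x)
  "es" → 2 new (e, s)
  "tfhgxt" → prefix "tfhgx" already present; 1 new (t)
  "wtjw" → prefix "w" already present; 3 new (t, j, w)
  "wyck" → prefix "w" already present; 3 new (y, c, k)
  "lazeiliyzn" → 10 new (l, a, z, e, i, l, i, y, z, n)
  "wy" → prefix "wy" already present; 0 new (none)
  "tfh" → prefix "tfh" already present; 0 new (none)
  "mnzcx" → 5 new (m, n, z, c, x)
  "lazeisfykb" → prefix "lazei" already present; 5 new (s, f, y, k, b)
  "tfhgxtau" → prefix "tfhgxt" already present; 2 new (a, u)
Total nodes = 8 + 7 + 5 + 2 + 1 + 3 + 3 + 10 + 0 + 0 + 5 + 5 + 2 = 51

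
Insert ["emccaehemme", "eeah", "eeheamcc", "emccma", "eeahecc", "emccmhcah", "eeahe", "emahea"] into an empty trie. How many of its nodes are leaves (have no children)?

Leaves are exactly the stored words that no other stored word extends.
Those words: "eeahecc", "eeheamcc", "emahea", "emccaehemme", "emccma", "emccmhcah"
Leaf count: 6

6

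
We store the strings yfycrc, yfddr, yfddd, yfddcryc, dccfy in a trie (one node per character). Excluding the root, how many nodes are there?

19

Trace insertions, counting only characters that open a new branch:
  "yfycrc" → 6 new (y, f, y, c, r, c)
  "yfddr" → prefix "yf" already present; 3 new (d, d, r)
  "yfddd" → prefix "yfdd" already present; 1 new (d)
  "yfddcryc" → prefix "yfdd" already present; 4 new (c, r, y, c)
  "dccfy" → 5 new (d, c, c, f, y)
Total nodes = 6 + 3 + 1 + 4 + 5 = 19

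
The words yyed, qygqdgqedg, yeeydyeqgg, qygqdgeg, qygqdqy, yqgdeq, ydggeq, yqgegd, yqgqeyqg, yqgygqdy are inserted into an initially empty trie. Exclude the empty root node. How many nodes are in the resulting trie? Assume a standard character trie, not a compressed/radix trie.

50

Count nodes per top-level branch (shared prefixes stored once):
  'q'-branch (qygqdgeg, qygqdgqedg, qygqdqy): 14 nodes
  'y'-branch (ydggeq, yeeydyeqgg, yqgdeq, yqgegd, yqgqeyqg, yqgygqdy, yyed): 36 nodes
Sum: 50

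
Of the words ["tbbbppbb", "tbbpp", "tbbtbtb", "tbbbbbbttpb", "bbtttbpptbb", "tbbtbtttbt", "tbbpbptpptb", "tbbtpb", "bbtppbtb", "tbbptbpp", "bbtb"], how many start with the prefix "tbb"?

8

Walk to "tbb"; the words in its subtree are exactly those with that prefix.
Matches: "tbbbbbbttpb", "tbbbppbb", "tbbpbptpptb", "tbbpp", "tbbptbpp", "tbbtbtb", "tbbtbtttbt", "tbbtpb"
Count: 8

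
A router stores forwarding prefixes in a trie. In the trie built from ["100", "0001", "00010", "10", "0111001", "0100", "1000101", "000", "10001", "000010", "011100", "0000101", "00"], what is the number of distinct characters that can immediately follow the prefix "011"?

Walk "011" from the root, arriving at one node.
Characters that immediately follow "011" among the stored strings: {1}.
That node has 1 child edge.

1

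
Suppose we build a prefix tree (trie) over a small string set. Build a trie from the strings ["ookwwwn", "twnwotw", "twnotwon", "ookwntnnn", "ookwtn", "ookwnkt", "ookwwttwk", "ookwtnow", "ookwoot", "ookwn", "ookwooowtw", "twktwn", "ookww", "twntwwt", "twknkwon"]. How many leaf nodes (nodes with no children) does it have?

A leaf is a node with no children — equivalently, the end of a word that is not a proper prefix of any other stored word.
Those words: "ookwnkt", "ookwntnnn", "ookwooowtw", "ookwoot", "ookwtnow", "ookwwttwk", "ookwwwn", "twknkwon", "twktwn", "twnotwon", "twntwwt", "twnwotw"
Leaf count: 12

12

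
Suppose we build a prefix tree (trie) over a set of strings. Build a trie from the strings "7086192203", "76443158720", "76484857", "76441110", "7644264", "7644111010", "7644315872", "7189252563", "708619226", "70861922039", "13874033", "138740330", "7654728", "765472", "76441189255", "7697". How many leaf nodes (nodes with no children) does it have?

Leaves are exactly the stored words that no other stored word extends.
Those words: "138740330", "70861922039", "708619226", "7189252563", "7644111010", "76441189255", "7644264", "76443158720", "76484857", "7654728", "7697"
Leaf count: 11

11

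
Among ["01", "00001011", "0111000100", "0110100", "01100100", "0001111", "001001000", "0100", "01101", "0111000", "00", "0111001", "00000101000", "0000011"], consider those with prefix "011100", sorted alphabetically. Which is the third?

0111001

DFS of the "011100" subtree visits, in order: "0111000", "0111000100", "0111001"
The 3rd is 0111001.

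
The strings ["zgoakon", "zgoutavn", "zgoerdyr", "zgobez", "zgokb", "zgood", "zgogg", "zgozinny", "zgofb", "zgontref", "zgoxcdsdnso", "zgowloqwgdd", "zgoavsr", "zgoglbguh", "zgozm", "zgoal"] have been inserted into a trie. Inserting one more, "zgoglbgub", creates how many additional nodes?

1

"zgoglbgu" is already a path in the trie; the remaining "b" must be added.
Each of the 1 remaining characters creates one node.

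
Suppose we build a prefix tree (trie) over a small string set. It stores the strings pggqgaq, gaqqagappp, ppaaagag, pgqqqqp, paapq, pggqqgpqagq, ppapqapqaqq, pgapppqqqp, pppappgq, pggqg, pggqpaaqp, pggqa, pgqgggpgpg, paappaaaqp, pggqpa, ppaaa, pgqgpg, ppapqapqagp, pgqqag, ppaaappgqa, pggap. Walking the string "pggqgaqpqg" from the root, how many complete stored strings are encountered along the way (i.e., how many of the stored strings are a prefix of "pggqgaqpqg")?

Traverse "pggqgaqpqg" character by character; count nodes along the way that are marked as word ends.
Prefixes of the query that are stored words: "pggqg", "pggqgaq"
Count: 2

2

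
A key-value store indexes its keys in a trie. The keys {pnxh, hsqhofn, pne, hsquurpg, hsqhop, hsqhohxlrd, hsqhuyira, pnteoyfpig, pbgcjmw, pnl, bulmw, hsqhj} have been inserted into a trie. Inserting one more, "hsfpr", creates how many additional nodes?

The longest prefix of "hsfpr" already in the trie is "hs" (length 2).
Each of the 3 remaining characters creates one node.

3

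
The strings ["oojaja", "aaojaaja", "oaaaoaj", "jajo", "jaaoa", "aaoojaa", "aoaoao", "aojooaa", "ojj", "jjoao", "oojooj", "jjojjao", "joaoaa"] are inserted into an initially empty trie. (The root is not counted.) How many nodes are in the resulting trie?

Count nodes per top-level branch (shared prefixes stored once):
  'a'-branch (aaojaaja, aaoojaa, aoaoao, aojooaa): 22 nodes
  'j'-branch (jaaoa, jajo, jjoao, jjojjao, joaoaa): 20 nodes
  'o'-branch (oaaaoaj, ojj, oojaja, oojooj): 17 nodes
Sum: 59

59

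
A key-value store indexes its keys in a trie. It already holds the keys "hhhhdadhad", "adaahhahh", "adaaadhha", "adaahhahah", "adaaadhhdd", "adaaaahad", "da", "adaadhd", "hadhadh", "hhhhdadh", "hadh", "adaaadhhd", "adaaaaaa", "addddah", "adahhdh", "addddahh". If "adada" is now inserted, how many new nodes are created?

Walking "adada" from the root, the first 3 characters ("ada") follow existing edges; "d" is the first miss.
New nodes needed: |"adada"| − 3 = 5 − 3 = 2.

2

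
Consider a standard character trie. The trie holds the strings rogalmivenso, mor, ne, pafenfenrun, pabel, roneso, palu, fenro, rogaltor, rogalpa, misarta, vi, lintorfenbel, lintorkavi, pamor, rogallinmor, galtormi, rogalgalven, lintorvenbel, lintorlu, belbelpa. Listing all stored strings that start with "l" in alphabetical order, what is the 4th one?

lintorvenbel

DFS of the "l" subtree visits, in order: "lintorfenbel", "lintorkavi", "lintorlu", "lintorvenbel"
Position 4: lintorvenbel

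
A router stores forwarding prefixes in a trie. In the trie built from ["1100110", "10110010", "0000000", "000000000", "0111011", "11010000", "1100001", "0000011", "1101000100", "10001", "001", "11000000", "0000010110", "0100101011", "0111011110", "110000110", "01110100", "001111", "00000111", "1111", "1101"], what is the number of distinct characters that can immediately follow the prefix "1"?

Walk "1" from the root, arriving at one node.
Distinct next characters after "1": 0, 1.
That node has 2 child edges.

2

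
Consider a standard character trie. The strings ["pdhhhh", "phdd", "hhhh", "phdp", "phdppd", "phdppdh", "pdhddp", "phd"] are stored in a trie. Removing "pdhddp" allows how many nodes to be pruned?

3

A node on "pdhddp"'s path can go only if nothing else ends at it or branches off below it.
The suffix "ddp" (3 nodes) is used only by "pdhddp"; the node for "pdh" still has the child "h", so pruning stops there.
Nodes removed: 3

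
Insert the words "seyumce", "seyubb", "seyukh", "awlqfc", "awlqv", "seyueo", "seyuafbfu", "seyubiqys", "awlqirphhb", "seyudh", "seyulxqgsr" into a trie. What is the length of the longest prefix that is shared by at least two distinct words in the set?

5

Look for the deepest trie node that still has at least two words in its subtree.
"seyubb" and "seyubiqys" agree on "seyub" (5 characters) before diverging; nothing deeper is shared.
Longest shared-prefix length: 5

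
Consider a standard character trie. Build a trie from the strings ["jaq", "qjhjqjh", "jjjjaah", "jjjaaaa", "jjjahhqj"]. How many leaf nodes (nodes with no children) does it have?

5

Leaves are exactly the stored words that no other stored word extends.
Those words: "jaq", "jjjaaaa", "jjjahhqj", "jjjjaah", "qjhjqjh"
Leaf count: 5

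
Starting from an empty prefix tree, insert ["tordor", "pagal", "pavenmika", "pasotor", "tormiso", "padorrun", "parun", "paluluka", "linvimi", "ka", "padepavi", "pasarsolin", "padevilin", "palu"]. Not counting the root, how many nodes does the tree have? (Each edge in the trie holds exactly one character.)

68

For each word, the new-node count is its length minus the longest prefix already in the trie:
  "tordor" → 6 new (t, o, r, d, o, r)
  "pagal" → 5 new (p, a, g, a, l)
  "pavenmika" → prefix "pa" already present; 7 new (v, e, n, m, i, k, a)
  "pasotor" → prefix "pa" already present; 5 new (s, o, t, o, r)
  "tormiso" → prefix "tor" already present; 4 new (m, i, s, o)
  "padorrun" → prefix "pa" already present; 6 new (d, o, r, r, u, n)
  "parun" → prefix "pa" already present; 3 new (r, u, n)
  "paluluka" → prefix "pa" already present; 6 new (l, u, l, u, k, a)
  "linvimi" → 7 new (l, i, n, v, i, m, i)
  "ka" → 2 new (k, a)
  "padepavi" → prefix "pad" already present; 5 new (e, p, a, v, i)
  "pasarsolin" → prefix "pas" already present; 7 new (a, r, s, o, l, i, n)
  "padevilin" → prefix "pade" already present; 5 new (v, i, l, i, n)
  "palu" → prefix "palu" already present; 0 new (none)
Total nodes = 6 + 5 + 7 + 5 + 4 + 6 + 3 + 6 + 7 + 2 + 5 + 7 + 5 + 0 = 68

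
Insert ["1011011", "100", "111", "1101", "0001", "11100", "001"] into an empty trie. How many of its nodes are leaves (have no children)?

Leaves are exactly the stored words that no other stored word extends.
Those words: "0001", "001", "100", "1011011", "1101", "11100"
Leaf count: 6

6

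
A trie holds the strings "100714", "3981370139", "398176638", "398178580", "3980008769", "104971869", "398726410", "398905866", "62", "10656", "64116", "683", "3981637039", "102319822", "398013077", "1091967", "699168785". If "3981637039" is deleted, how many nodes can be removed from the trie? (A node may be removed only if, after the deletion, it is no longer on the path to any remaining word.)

6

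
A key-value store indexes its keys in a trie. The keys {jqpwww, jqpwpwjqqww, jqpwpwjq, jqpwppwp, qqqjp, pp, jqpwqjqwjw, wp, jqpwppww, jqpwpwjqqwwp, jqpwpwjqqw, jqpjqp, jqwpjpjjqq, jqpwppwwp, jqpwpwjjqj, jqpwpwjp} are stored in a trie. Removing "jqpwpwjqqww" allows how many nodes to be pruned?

A node on "jqpwpwjqqww"'s path can go only if nothing else ends at it or branches off below it.
Every node on "jqpwpwjqqww" is still needed (e.g. by "jqpwpwjqqwwp"), so nothing is freed.
Nodes removed: 0

0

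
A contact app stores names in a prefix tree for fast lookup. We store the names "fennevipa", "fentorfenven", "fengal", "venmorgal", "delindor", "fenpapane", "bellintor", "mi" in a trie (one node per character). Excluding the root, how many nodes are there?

Count nodes per top-level branch (shared prefixes stored once):
  'b'-branch (bellintor): 9 nodes
  'd'-branch (delindor): 8 nodes
  'f'-branch (fengal, fennevipa, fenpapane, fentorfenven): 27 nodes
  'm'-branch (mi): 2 nodes
  'v'-branch (venmorgal): 9 nodes
Sum: 55

55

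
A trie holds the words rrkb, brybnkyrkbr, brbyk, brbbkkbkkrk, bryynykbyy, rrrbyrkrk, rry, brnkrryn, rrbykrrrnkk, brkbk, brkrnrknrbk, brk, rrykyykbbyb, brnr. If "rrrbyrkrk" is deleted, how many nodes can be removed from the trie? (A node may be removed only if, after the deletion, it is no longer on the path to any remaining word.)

7

After clearing the end-marker at "rrrbyrkrk", prune upward until reaching a node still needed by another word.
The suffix "rbyrkrk" (7 nodes) is used only by "rrrbyrkrk"; the node for "rr" still has the child "k", so pruning stops there.
Nodes removed: 7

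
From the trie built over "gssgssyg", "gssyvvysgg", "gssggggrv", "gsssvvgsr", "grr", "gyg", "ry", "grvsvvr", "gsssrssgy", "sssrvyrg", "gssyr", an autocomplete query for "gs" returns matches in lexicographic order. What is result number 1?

gssggggrv

Words with prefix "gs", in lexicographic order: "gssggggrv", "gssgssyg", "gsssrssgy", "gsssvvgsr", "gssyr", "gssyvvysgg"
The 1st is gssggggrv.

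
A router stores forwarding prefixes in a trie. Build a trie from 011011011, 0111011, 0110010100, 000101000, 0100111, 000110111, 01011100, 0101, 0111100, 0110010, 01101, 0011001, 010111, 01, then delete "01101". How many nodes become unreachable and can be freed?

0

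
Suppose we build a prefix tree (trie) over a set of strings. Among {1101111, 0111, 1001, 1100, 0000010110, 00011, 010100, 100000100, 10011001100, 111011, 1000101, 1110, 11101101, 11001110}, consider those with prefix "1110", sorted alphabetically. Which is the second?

DFS of the "1110" subtree visits, in order: "1110", "111011", "11101101"
The 2nd is 111011.

111011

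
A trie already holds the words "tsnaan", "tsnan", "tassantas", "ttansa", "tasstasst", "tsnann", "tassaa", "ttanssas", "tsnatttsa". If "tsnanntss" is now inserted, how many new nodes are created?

3

"tsnann" is already a path in the trie; the remaining "tss" must be added.
So 9 − 6 = 3 new nodes.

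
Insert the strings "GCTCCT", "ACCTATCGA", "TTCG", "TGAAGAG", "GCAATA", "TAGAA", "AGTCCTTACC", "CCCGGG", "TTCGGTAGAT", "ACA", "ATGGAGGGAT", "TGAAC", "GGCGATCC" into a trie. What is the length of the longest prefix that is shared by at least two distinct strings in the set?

Look for the deepest trie node that still has at least two words in its subtree.
"TGAAC" and "TGAAGAG" agree on "TGAA" (4 characters) before diverging; nothing deeper is shared.
Longest shared-prefix length: 4

4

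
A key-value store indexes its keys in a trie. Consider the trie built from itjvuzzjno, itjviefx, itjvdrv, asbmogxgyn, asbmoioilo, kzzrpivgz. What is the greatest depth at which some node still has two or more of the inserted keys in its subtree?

The deepest shared node is where two words last agree before diverging.
"asbmogxgyn" and "asbmoioilo" agree on "asbmo" (5 characters) before diverging; nothing deeper is shared.
Longest shared-prefix length: 5

5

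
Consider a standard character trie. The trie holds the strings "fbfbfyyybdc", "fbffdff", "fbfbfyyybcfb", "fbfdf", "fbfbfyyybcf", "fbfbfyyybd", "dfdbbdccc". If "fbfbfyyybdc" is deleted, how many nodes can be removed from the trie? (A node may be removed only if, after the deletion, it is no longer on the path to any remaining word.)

1

A node on "fbfbfyyybdc"'s path can go only if nothing else ends at it or branches off below it.
The suffix "c" (1 node) is used only by "fbfbfyyybdc"; "fbfbfyyybd" is itself a stored word, so pruning stops there.
Nodes removed: 1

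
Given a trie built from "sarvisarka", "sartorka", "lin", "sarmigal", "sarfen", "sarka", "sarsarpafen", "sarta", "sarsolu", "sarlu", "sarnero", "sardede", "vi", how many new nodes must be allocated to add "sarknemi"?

4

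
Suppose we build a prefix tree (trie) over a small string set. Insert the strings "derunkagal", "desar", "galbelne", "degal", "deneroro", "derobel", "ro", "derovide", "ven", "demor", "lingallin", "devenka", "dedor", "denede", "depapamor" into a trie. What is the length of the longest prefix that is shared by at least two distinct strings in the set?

Equivalently: take the maximum, over all pairs, of their longest common prefix length.
"denede" and "deneroro" agree on "dene" (4 characters) before diverging; nothing deeper is shared.
Longest shared-prefix length: 4

4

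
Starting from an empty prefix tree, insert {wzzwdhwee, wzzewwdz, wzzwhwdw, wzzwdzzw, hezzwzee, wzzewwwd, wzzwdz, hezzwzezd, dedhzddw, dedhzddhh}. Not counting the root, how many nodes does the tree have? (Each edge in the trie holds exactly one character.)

Count nodes per top-level branch (shared prefixes stored once):
  'd'-branch (dedhzddhh, dedhzddw): 10 nodes
  'h'-branch (hezzwzee, hezzwzezd): 10 nodes
  'w'-branch (wzzewwdz, wzzewwwd, wzzwdhwee, wzzwdz, wzzwdzzw, wzzwhwdw): 23 nodes
Sum: 43

43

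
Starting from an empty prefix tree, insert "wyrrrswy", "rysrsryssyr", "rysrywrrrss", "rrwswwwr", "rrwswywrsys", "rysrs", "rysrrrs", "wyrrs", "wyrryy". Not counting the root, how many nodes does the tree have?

45

For each word, the new-node count is its length minus the longest prefix already in the trie:
  "wyrrrswy" → 8 new (w, y, r, r, r, s, w, y)
  "rysrsryssyr" → 11 new (r, y, s, r, s, r, y, s, s, y, r)
  "rysrywrrrss" → prefix "rysr" already present; 7 new (y, w, r, r, r, s, s)
  "rrwswwwr" → prefix "r" already present; 7 new (r, w, s, w, w, w, r)
  "rrwswywrsys" → prefix "rrwsw" already present; 6 new (y, w, r, s, y, s)
  "rysrs" → prefix "rysrs" already present; 0 new (none)
  "rysrrrs" → prefix "rysr" already present; 3 new (r, r, s)
  "wyrrs" → prefix "wyrr" already present; 1 new (s)
  "wyrryy" → prefix "wyrr" already present; 2 new (y, y)
Total nodes = 8 + 11 + 7 + 7 + 6 + 0 + 3 + 1 + 2 = 45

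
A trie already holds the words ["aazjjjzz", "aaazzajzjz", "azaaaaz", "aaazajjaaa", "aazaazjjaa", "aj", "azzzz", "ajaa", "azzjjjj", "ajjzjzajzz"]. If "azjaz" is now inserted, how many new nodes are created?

3

"az" is already a path in the trie; the remaining "jaz" must be added.
Each of the 3 remaining characters creates one node.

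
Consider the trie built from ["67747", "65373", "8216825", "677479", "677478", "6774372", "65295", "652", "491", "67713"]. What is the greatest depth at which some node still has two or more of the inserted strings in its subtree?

5

Look for the deepest trie node that still has at least two words in its subtree.
"67747" and "677478" agree on "67747" (5 characters) before diverging; nothing deeper is shared.
Longest shared-prefix length: 5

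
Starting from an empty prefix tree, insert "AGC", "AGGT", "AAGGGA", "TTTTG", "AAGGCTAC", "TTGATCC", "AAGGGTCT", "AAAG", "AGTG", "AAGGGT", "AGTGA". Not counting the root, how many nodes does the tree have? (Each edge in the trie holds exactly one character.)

32

Count nodes per top-level branch (shared prefixes stored once):
  'A'-branch (AAAG, AAGGCTAC, AAGGGA, AAGGGT, AAGGGTCT, AGC, AGGT, AGTG, AGTGA): 22 nodes
  'T'-branch (TTGATCC, TTTTG): 10 nodes
Sum: 32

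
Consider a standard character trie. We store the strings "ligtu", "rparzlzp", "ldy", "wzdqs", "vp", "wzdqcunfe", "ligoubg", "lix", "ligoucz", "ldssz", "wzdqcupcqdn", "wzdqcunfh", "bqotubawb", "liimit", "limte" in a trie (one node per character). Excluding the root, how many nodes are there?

59

Trace insertions, counting only characters that open a new branch:
  "ligtu" → 5 new (l, i, g, t, u)
  "rparzlzp" → 8 new (r, p, a, r, z, l, z, p)
  "ldy" → prefix "l" already present; 2 new (d, y)
  "wzdqs" → 5 new (w, z, d, q, s)
  "vp" → 2 new (v, p)
  "wzdqcunfe" → prefix "wzdq" already present; 5 new (c, u, n, f, e)
  "ligoubg" → prefix "lig" already present; 4 new (o, u, b, g)
  "lix" → prefix "li" already present; 1 new (x)
  "ligoucz" → prefix "ligou" already present; 2 new (c, z)
  "ldssz" → prefix "ld" already present; 3 new (s, s, z)
  "wzdqcupcqdn" → prefix "wzdqcu" already present; 5 new (p, c, q, d, n)
  "wzdqcunfh" → prefix "wzdqcunf" already present; 1 new (h)
  "bqotubawb" → 9 new (b, q, o, t, u, b, a, w, b)
  "liimit" → prefix "li" already present; 4 new (i, m, i, t)
  "limte" → prefix "li" already present; 3 new (m, t, e)
Total nodes = 5 + 8 + 2 + 5 + 2 + 5 + 4 + 1 + 2 + 3 + 5 + 1 + 9 + 4 + 3 = 59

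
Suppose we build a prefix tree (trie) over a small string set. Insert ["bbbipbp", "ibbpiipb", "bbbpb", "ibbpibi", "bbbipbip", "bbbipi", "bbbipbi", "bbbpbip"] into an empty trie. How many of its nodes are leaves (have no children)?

Leaves are exactly the stored words that no other stored word extends.
Those words: "bbbipbip", "bbbipbp", "bbbipi", "bbbpbip", "ibbpibi", "ibbpiipb"
Leaf count: 6

6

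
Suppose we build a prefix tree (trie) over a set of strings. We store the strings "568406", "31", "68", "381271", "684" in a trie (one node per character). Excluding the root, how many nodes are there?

Trie structure (* marks end of a word):
(root)
├─ 3
│  ├─ 1 *
│  └─ 8
│     └─ 1
│        └─ 2
│           └─ 7
│              └─ 1 *
├─ 5
│  └─ 6
│     └─ 8
│        └─ 4
│           └─ 0
│              └─ 6 *
└─ 6
   └─ 8 *
      └─ 4 *
Counting every labelled node above: 16.

16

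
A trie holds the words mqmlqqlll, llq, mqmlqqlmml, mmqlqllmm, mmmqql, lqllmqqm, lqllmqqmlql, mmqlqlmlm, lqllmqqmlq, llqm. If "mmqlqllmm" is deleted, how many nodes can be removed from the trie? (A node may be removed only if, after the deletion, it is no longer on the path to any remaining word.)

Walk "mmqlqllmm" from the leaf back toward the root, removing each node that no remaining word uses.
The suffix "lmm" (3 nodes) is used only by "mmqlqllmm"; the node for "mmqlql" still has the child "m", so pruning stops there.
Nodes removed: 3

3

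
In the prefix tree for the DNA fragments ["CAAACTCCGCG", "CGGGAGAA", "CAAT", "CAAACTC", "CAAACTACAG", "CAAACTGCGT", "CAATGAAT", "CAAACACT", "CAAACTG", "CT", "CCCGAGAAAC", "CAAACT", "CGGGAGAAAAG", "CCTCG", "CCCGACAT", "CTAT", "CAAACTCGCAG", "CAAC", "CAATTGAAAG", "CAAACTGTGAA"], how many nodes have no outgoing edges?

Leaves are exactly the stored words that no other stored word extends.
Those words: "CAAACACT", "CAAACTACAG", "CAAACTCCGCG", "CAAACTCGCAG", "CAAACTGCGT", "CAAACTGTGAA", "CAAC", "CAATGAAT", "CAATTGAAAG", "CCCGACAT", "CCCGAGAAAC", "CCTCG", "CGGGAGAAAAG", "CTAT"
Leaf count: 14

14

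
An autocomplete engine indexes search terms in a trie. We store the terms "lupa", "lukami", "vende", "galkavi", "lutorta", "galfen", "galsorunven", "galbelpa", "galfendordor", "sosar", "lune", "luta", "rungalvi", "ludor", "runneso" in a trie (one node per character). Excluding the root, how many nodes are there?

70

Count nodes per top-level branch (shared prefixes stored once):
  'g'-branch (galbelpa, galfen, galfendordor, galkavi, galsorunven): 29 nodes
  'l'-branch (ludor, lukami, lune, lupa, luta, lutorta): 19 nodes
  'r'-branch (rungalvi, runneso): 12 nodes
  's'-branch (sosar): 5 nodes
  'v'-branch (vende): 5 nodes
Sum: 70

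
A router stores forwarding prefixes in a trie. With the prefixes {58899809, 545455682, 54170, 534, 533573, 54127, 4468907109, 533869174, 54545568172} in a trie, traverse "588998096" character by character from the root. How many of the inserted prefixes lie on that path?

1

Traverse "588998096" character by character; count nodes along the way that are marked as word ends.
Prefixes of the query that are stored words: "58899809"
Count: 1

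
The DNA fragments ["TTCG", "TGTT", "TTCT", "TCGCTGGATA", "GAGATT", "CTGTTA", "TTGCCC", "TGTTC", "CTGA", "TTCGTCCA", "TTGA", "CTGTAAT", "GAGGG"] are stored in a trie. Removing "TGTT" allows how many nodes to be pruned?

Walk "TGTT" from the leaf back toward the root, removing each node that no remaining word uses.
Every node on "TGTT" is still needed (e.g. by "TGTTC"), so nothing is freed.
Nodes removed: 0

0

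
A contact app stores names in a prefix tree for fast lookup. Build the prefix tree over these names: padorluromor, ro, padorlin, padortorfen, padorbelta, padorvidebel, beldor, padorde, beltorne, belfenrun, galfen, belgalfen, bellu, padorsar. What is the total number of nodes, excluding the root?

Count nodes per top-level branch (shared prefixes stored once):
  'b'-branch (beldor, belfenrun, belgalfen, bellu, beltorne): 25 nodes
  'g'-branch (galfen): 6 nodes
  'p'-branch (padorbelta, padorde, padorlin, padorluromor, padorsar, padortorfen, padorvidebel): 37 nodes
  'r'-branch (ro): 2 nodes
Sum: 70

70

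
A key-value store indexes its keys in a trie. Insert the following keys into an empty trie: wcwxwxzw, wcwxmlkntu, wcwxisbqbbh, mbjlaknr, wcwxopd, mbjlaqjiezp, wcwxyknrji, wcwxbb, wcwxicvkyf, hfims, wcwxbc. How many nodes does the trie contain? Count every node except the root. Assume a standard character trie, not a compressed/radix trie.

57

Insert word by word; a character creates a node only if that edge doesn't already exist:
  "wcwxwxzw" → 8 new (w, c, w, x, w, x, z, w)
  "wcwxmlkntu" → prefix "wcwx" already present; 6 new (m, l, k, n, t, u)
  "wcwxisbqbbh" → prefix "wcwx" already present; 7 new (i, s, b, q, b, b, h)
  "mbjlaknr" → 8 new (m, b, j, l, a, k, n, r)
  "wcwxopd" → prefix "wcwx" already present; 3 new (o, p, d)
  "mbjlaqjiezp" → prefix "mbjla" already present; 6 new (q, j, i, e, z, p)
  "wcwxyknrji" → prefix "wcwx" already present; 6 new (y, k, n, r, j, i)
  "wcwxbb" → prefix "wcwx" already present; 2 new (b, b)
  "wcwxicvkyf" → prefix "wcwxi" already present; 5 new (c, v, k, y, f)
  "hfims" → 5 new (h, f, i, m, s)
  "wcwxbc" → prefix "wcwxb" already present; 1 new (c)
Total nodes = 8 + 6 + 7 + 8 + 3 + 6 + 6 + 2 + 5 + 5 + 1 = 57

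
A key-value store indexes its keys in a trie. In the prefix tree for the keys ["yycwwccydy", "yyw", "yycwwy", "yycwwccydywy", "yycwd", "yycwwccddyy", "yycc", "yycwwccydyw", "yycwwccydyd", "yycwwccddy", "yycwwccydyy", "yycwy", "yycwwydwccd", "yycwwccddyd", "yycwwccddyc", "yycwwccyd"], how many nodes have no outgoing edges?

11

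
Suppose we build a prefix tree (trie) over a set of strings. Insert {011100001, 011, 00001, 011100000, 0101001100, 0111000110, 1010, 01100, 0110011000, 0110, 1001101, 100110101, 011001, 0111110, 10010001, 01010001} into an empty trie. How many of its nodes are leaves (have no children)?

11

A leaf is a node with no children — equivalently, the end of a word that is not a proper prefix of any other stored word.
Those words: "00001", "01010001", "0101001100", "0110011000", "011100000", "011100001", "0111000110", "0111110", "10010001", "100110101", "1010"
Leaf count: 11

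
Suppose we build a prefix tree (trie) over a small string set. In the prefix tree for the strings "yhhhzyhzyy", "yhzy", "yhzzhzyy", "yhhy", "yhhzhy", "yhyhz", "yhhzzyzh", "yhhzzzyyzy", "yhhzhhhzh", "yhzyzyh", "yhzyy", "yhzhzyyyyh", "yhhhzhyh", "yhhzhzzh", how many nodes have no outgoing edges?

13

Leaves are exactly the stored words that no other stored word extends.
Those words: "yhhhzhyh", "yhhhzyhzyy", "yhhy", "yhhzhhhzh", "yhhzhy", "yhhzhzzh", "yhhzzyzh", "yhhzzzyyzy", "yhyhz", "yhzhzyyyyh", "yhzyy", "yhzyzyh", "yhzzhzyy"
Leaf count: 13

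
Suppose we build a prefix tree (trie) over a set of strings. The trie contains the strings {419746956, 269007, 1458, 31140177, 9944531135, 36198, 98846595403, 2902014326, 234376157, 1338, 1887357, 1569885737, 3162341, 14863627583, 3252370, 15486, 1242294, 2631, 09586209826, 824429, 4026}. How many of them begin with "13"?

1

Traverse to the node for "13", then collect every word in that subtree.
Matches: "1338"
Count: 1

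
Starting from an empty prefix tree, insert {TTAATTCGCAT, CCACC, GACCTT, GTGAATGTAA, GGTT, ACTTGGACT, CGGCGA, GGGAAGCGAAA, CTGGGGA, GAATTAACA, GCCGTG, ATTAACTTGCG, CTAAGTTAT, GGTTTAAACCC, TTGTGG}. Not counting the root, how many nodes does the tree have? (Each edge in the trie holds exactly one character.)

103

Trace insertions, counting only characters that open a new branch:
  "TTAATTCGCAT" → 11 new (T, T, A, A, T, T, C, G, C, A, T)
  "CCACC" → 5 new (C, C, A, C, C)
  "GACCTT" → 6 new (G, A, C, C, T, T)
  "GTGAATGTAA" → prefix "G" already present; 9 new (T, G, A, A, T, G, T, A, A)
  "GGTT" → prefix "G" already present; 3 new (G, T, T)
  "ACTTGGACT" → 9 new (A, C, T, T, G, G, A, C, T)
  "CGGCGA" → prefix "C" already present; 5 new (G, G, C, G, A)
  "GGGAAGCGAAA" → prefix "GG" already present; 9 new (G, A, A, G, C, G, A, A, A)
  "CTGGGGA" → prefix "C" already present; 6 new (T, G, G, G, G, A)
  "GAATTAACA" → prefix "GA" already present; 7 new (A, T, T, A, A, C, A)
  "GCCGTG" → prefix "G" already present; 5 new (C, C, G, T, G)
  "ATTAACTTGCG" → prefix "A" already present; 10 new (T, T, A, A, C, T, T, G, C, G)
  "CTAAGTTAT" → prefix "CT" already present; 7 new (A, A, G, T, T, A, T)
  "GGTTTAAACCC" → prefix "GGTT" already present; 7 new (T, A, A, A, C, C, C)
  "TTGTGG" → prefix "TT" already present; 4 new (G, T, G, G)
Total nodes = 11 + 5 + 6 + 9 + 3 + 9 + 5 + 9 + 6 + 7 + 5 + 10 + 7 + 7 + 4 = 103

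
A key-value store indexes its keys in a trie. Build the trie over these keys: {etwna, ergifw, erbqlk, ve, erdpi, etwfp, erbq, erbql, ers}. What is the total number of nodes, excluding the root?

Count nodes per top-level branch (shared prefixes stored once):
  'e'-branch (erbq, erbql, erbqlk, erdpi, ergifw, ers, etwfp, etwna): 20 nodes
  'v'-branch (ve): 2 nodes
Sum: 22

22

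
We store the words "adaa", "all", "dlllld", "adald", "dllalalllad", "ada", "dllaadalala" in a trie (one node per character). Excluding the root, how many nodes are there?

Trace insertions, counting only characters that open a new branch:
  "adaa" → 4 new (a, d, a, a)
  "all" → prefix "a" already present; 2 new (l, l)
  "dlllld" → 6 new (d, l, l, l, l, d)
  "adald" → prefix "ada" already present; 2 new (l, d)
  "dllalalllad" → prefix "dll" already present; 8 new (a, l, a, l, l, l, a, d)
  "ada" → prefix "ada" already present; 0 new (none)
  "dllaadalala" → prefix "dlla" already present; 7 new (a, d, a, l, a, l, a)
Total nodes = 4 + 2 + 6 + 2 + 8 + 0 + 7 = 29

29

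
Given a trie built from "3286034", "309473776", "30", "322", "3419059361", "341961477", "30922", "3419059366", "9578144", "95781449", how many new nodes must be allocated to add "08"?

2

"08" shares no prefix with any stored word, so all 2 characters open new nodes.
2 − 0 = 2 new nodes.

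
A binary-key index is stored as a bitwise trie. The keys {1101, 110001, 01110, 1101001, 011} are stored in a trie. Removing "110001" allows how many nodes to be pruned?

Walk "110001" from the leaf back toward the root, removing each node that no remaining word uses.
The suffix "001" (3 nodes) is used only by "110001"; the node for "110" still has the child "1", so pruning stops there.
Nodes removed: 3

3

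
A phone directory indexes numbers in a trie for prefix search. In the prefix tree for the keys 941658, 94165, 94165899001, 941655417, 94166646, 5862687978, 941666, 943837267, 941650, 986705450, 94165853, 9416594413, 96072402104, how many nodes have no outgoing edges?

10

A leaf is a node with no children — equivalently, the end of a word that is not a proper prefix of any other stored word.
Those words: "5862687978", "941650", "941655417", "94165853", "94165899001", "9416594413", "94166646", "943837267", "96072402104", "986705450"
Leaf count: 10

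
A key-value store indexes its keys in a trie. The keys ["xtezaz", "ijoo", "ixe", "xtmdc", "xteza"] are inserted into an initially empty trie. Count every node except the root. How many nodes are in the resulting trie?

Trace insertions, counting only characters that open a new branch:
  "xtezaz" → 6 new (x, t, e, z, a, z)
  "ijoo" → 4 new (i, j, o, o)
  "ixe" → prefix "i" already present; 2 new (x, e)
  "xtmdc" → prefix "xt" already present; 3 new (m, d, c)
  "xteza" → prefix "xteza" already present; 0 new (none)
Total nodes = 6 + 4 + 2 + 3 + 0 = 15

15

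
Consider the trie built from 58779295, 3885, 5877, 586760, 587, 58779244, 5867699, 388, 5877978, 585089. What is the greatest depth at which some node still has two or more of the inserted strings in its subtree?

6

Equivalently: take the maximum, over all pairs, of their longest common prefix length.
e.g. "58779244" and "58779295" share the prefix "587792" of length 6; no pair shares a longer one.
Longest shared-prefix length: 6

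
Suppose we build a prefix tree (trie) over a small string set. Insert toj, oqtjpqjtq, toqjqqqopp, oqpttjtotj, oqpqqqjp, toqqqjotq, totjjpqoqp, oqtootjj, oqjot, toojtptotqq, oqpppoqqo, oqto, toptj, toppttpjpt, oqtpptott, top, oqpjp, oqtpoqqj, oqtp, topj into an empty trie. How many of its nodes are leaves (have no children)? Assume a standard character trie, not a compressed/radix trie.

17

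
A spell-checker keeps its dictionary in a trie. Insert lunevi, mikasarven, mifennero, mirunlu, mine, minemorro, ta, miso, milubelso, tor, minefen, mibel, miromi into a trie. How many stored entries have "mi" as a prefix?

10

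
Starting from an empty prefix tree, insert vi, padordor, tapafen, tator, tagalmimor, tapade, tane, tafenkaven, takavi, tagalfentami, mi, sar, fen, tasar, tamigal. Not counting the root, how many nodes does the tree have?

67

Trace insertions, counting only characters that open a new branch:
  "vi" → 2 new (v, i)
  "padordor" → 8 new (p, a, d, o, r, d, o, r)
  "tapafen" → 7 new (t, a, p, a, f, e, n)
  "tator" → prefix "ta" already present; 3 new (t, o, r)
  "tagalmimor" → prefix "ta" already present; 8 new (g, a, l, m, i, m, o, r)
  "tapade" → prefix "tapa" already present; 2 new (d, e)
  "tane" → prefix "ta" already present; 2 new (n, e)
  "tafenkaven" → prefix "ta" already present; 8 new (f, e, n, k, a, v, e, n)
  "takavi" → prefix "ta" already present; 4 new (k, a, v, i)
  "tagalfentami" → prefix "tagal" already present; 7 new (f, e, n, t, a, m, i)
  "mi" → 2 new (m, i)
  "sar" → 3 new (s, a, r)
  "fen" → 3 new (f, e, n)
  "tasar" → prefix "ta" already present; 3 new (s, a, r)
  "tamigal" → prefix "ta" already present; 5 new (m, i, g, a, l)
Total nodes = 2 + 8 + 7 + 3 + 8 + 2 + 2 + 8 + 4 + 7 + 2 + 3 + 3 + 3 + 5 = 67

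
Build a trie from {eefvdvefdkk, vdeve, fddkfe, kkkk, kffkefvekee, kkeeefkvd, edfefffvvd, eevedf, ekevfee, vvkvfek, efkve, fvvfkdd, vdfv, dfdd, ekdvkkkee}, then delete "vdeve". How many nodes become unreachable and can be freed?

Walk "vdeve" from the leaf back toward the root, removing each node that no remaining word uses.
The suffix "eve" (3 nodes) is used only by "vdeve"; the node for "vd" still has the child "f", so pruning stops there.
Nodes removed: 3

3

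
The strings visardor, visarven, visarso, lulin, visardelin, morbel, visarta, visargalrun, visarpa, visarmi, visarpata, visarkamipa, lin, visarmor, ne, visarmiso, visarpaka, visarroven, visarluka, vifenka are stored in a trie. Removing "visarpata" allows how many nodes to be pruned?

After clearing the end-marker at "visarpata", prune upward until reaching a node still needed by another word.
The suffix "ta" (2 nodes) is used only by "visarpata"; the node for "visarpa" still has the child "k", so pruning stops there.
Nodes removed: 2

2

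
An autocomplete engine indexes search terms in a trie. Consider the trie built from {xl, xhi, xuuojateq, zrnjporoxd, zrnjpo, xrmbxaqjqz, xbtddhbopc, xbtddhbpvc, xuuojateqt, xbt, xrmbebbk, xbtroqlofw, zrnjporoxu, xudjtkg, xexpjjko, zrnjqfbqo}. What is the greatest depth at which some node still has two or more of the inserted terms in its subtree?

Look for the deepest trie node that still has at least two words in its subtree.
"xuuojateq" and "xuuojateqt" agree on "xuuojateq" (9 characters) before diverging; nothing deeper is shared.
Longest shared-prefix length: 9

9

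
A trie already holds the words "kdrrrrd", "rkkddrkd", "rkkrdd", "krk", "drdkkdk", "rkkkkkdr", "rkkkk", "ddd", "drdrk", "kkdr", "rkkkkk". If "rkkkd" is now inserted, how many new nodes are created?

1

The longest prefix of "rkkkd" already in the trie is "rkkk" (length 4).
New nodes needed: |"rkkkd"| − 4 = 5 − 4 = 1.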